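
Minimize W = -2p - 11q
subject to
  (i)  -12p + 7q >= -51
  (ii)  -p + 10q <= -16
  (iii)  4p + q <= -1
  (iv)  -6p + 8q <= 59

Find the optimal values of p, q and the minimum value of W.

The feasible region is unbounded (it extends along (-7, -12), (-4, -3)), but W strictly increases along every unbounded feasible direction, so there is no improving ray and the minimum is attained at a vertex.

p = 6/41, q = -65/41, minimum W = 703/41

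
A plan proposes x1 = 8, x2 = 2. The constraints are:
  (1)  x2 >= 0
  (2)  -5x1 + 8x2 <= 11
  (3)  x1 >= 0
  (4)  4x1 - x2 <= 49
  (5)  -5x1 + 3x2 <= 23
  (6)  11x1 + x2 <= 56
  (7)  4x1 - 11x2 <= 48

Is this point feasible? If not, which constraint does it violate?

not feasible — violates (6)

Constraint (6): 11x1 + x2 = 90, which is not ≤ 56. All other constraints are satisfied.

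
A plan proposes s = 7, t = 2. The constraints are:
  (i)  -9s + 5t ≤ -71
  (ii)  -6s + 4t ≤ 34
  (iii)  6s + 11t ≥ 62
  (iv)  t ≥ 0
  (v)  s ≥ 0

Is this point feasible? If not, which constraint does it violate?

Constraint (i): -9s + 5t = -53, which is not ≤ -71. All other constraints are satisfied.

not feasible — violates (i)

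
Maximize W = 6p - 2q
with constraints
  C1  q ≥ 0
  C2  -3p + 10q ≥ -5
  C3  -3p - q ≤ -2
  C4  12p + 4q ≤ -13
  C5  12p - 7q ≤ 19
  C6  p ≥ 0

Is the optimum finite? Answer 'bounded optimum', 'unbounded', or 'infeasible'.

infeasible

Constraints -3p - q ≤ -2 and 12p + 4q ≤ -13 have parallel boundaries but demand opposite sides — no point can satisfy both, so the region is empty.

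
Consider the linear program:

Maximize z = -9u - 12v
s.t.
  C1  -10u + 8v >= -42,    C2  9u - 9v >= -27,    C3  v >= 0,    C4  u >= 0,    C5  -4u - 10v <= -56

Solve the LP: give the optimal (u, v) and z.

u = 13/7, v = 34/7, maximum z = -75

Vertices and z = -9u - 12v:
  (33, 36) → z = -729
  (217/33, 98/33) → z = -1043/11
  (13/7, 34/7) → z = -75

The binding constraints are 9u - 9v = -27 and -4u - 10v = -56.
Solving simultaneously gives u = 13/7, v = 34/7.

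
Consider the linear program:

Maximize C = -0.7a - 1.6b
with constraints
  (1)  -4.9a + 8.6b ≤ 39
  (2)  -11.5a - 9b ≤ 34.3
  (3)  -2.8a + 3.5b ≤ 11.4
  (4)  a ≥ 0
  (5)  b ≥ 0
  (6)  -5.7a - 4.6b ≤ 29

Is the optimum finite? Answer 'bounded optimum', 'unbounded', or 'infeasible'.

bounded optimum

Corner points and C = -0.7a - 1.6b:
  (1282/231, 254/33) → C = -16.2
  (0, 114/35) → C = -912/175
  (0, 0) → C = 0
The feasible region has finitely many vertices and no improving ray; the maximum is 0 at (0, 0).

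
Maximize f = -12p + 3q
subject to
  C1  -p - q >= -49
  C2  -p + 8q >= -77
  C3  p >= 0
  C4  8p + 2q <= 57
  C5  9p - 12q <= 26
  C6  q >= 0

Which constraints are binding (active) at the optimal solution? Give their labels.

C3 and C4

Corner points and f = -12p + 3q:
  (0, 57/2) → f = 171/2
  (0, 0) → f = 0
  (368/57, 305/114) → f = -2639/38
  (26/9, 0) → f = -104/3

The maximum is at (0, 57/2). Substituting into each constraint, equality holds for C3 and C4; the remaining constraints have slack.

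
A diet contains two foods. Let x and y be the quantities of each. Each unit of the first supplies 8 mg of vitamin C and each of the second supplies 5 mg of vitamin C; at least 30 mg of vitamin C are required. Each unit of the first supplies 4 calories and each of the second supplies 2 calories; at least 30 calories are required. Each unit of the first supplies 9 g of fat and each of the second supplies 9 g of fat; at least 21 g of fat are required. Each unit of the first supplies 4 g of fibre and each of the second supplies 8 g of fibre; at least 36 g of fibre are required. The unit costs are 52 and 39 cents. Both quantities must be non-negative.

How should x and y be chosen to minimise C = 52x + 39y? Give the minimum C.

x = 7, y = 1, minimum C = 403

Corner points and C = 52x + 39y:
  (0, 15) → C = 585
  (9, 0) → C = 468
  (7, 1) → C = 403
The feasible region is unbounded (it extends along (0, 1), (1, 0)), but C strictly increases along every unbounded feasible direction, so there is no improving ray and the minimum is attained at a vertex.

The binding constraints are 4x + 2y = 30 and 4x + 8y = 36.
Solving simultaneously gives x = 7, y = 1.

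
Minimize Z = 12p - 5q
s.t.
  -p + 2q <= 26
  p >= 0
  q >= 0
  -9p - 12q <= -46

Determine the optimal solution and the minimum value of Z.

Feasible corners and Z = 12p - 5q:
  (0, 13) → Z = -65
  (0, 23/6) → Z = -115/6
  (46/9, 0) → Z = 184/3
The feasible region is unbounded (it extends along (2, 1), (1, 0)), but Z strictly increases along every unbounded feasible direction, so there is no improving ray and the minimum is attained at a vertex.

p = 0, q = 13, minimum Z = -65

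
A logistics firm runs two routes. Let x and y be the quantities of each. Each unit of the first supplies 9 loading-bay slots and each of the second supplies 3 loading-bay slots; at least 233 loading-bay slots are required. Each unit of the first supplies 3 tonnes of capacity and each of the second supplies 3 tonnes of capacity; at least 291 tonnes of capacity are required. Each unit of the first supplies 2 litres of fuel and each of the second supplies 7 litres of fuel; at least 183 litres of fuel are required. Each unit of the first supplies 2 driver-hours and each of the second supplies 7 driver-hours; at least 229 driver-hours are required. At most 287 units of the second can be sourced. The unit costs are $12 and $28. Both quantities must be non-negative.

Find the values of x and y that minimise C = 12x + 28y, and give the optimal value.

x = 90, y = 7, minimum C = 1276

Feasible corners and C = 12x + 28y:
  (0, 97) → C = 2716
  (0, 287) → C = 8036
  (229/2, 0) → C = 1374
  (90, 7) → C = 1276
The feasible region is unbounded (it extends along (1, 0)), but C strictly increases along every unbounded feasible direction, so there is no improving ray and the minimum is attained at a vertex.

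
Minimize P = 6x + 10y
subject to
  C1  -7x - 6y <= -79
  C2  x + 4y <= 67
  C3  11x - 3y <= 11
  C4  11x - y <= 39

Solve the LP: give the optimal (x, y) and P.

Feasible corners and P = 6x + 10y:
  (-43/11, 195/11) → P = 1692/11
  (101/29, 264/29) → P = 3246/29
  (223/45, 698/45) → P = 8318/45
  (53/11, 14) → P = 1858/11

x = 101/29, y = 264/29, minimum P = 3246/29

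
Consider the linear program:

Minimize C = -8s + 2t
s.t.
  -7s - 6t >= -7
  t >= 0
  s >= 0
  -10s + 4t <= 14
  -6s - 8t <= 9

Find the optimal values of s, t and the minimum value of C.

s = 1, t = 0, minimum C = -8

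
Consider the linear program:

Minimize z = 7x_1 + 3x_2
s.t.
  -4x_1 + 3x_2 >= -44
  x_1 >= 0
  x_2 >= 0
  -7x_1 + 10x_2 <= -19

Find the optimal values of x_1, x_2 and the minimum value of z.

x_1 = 19/7, x_2 = 0, minimum z = 19

Vertices and z = 7x_1 + 3x_2:
  (11, 0) → z = 77
  (383/19, 232/19) → z = 3377/19
  (19/7, 0) → z = 19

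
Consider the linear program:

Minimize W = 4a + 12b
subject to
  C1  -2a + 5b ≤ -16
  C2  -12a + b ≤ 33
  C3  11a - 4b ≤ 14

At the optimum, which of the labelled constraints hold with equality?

C2 and C3

Feasible corners and W = 4a + 12b:
  (-181/58, -129/29) → W = -1910/29
  (6/47, -148/47) → W = -1752/47
  (-146/37, -531/37) → W = -188

The minimum is at (-146/37, -531/37). Substituting into each constraint, equality holds for C2 and C3; the remaining constraints have slack.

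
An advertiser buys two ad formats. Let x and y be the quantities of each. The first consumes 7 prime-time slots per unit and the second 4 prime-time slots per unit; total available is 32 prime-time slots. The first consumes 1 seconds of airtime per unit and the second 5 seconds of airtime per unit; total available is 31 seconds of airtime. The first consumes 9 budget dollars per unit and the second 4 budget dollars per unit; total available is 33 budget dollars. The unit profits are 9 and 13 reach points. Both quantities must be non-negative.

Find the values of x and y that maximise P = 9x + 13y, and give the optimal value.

x = 1, y = 6, maximum P = 87

Feasible corners and P = 9x + 13y:
  (0, 0) → P = 0
  (0, 31/5) → P = 403/5
  (11/3, 0) → P = 33
  (1, 6) → P = 87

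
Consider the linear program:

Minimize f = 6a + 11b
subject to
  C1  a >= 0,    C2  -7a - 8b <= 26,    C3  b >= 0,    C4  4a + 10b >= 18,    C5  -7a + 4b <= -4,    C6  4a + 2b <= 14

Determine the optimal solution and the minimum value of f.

Corner points and f = 6a + 11b:
  (56/43, 55/43) → f = 941/43
  (13/4, 1/2) → f = 25
  (32/15, 41/15) → f = 643/15

At the optimal vertex, 4a + 10b = 18 and -7a + 4b = -4.
Solving simultaneously gives a = 56/43, b = 55/43.

a = 56/43, b = 55/43, minimum f = 941/43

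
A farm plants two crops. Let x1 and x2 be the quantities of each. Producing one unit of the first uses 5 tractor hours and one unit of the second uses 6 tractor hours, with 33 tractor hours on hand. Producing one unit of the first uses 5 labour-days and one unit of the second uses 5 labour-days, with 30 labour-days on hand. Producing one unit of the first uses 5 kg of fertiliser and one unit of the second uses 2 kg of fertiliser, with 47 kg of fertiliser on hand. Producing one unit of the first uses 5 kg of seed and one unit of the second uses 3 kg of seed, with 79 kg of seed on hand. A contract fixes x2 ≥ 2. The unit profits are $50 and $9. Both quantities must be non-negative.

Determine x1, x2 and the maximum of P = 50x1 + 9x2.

x1 = 4, x2 = 2, maximum P = 218

The binding constraints are 5x1 + 5x2 = 30 and x2 = 2.
Solving simultaneously gives x1 = 4, x2 = 2.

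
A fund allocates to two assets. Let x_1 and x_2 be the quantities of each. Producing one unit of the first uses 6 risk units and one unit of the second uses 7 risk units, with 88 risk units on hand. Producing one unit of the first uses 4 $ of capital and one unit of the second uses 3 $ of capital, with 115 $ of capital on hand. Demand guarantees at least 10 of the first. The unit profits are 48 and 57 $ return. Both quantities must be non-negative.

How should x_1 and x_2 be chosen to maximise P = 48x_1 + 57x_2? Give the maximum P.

x_1 = 10, x_2 = 4, maximum P = 708

Vertices and P = 48x_1 + 57x_2:
  (44/3, 0) → P = 704
  (10, 0) → P = 480
  (10, 4) → P = 708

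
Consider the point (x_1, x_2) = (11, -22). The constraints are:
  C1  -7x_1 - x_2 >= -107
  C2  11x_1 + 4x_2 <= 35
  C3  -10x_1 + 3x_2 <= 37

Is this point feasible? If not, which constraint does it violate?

C1: -55 ≥ -107 ✓
C2: 33 ≤ 35 ✓
C3: -176 ≤ 37 ✓

feasible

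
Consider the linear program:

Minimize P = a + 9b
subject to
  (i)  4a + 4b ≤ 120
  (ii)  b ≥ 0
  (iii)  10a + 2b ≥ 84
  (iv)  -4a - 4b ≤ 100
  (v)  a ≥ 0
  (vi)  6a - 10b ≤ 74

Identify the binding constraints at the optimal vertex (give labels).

Vertices and P = a + 9b:
  (3, 27) → P = 246
  (187/8, 53/8) → P = 83
  (42/5, 0) → P = 42/5
  (37/3, 0) → P = 37/3

The minimum is at (42/5, 0). Substituting into each constraint, equality holds for (ii) and (iii); the remaining constraints have slack.

(ii) and (iii)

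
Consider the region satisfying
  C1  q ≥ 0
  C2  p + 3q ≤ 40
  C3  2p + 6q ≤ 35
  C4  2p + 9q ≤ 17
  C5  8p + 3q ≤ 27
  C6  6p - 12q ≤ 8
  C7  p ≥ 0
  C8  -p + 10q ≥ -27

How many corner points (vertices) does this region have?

5

Pairwise boundary intersections that survive every other constraint:
  (4/3, 0)
  (0, 0)
  (32/11, 41/33)
  (0, 17/9)
  (58/19, 49/57)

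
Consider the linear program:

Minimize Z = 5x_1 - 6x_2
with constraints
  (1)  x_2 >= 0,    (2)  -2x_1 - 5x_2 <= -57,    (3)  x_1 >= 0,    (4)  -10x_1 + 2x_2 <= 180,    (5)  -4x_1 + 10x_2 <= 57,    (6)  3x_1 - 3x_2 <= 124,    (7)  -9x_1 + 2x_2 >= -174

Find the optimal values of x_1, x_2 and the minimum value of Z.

Corner points and Z = 5x_1 - 6x_2:
  (57/8, 171/20) → Z = -627/40
  (984/49, 165/49) → Z = 3930/49
  (927/41, 1209/82) → Z = 1008/41

x_1 = 57/8, x_2 = 171/20, minimum Z = -627/40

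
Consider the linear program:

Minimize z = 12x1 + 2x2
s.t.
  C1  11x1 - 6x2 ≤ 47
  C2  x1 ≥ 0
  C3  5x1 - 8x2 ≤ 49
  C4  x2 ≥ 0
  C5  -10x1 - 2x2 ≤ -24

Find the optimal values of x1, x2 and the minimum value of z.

x1 = 0, x2 = 12, minimum z = 24

Extreme points and z = 12x1 + 2x2:
  (47/11, 0) → z = 564/11
  (0, 12) → z = 24
  (12/5, 0) → z = 144/5
The feasible region is unbounded (it extends along (0, 1), (6, 11)), but z strictly increases along every unbounded feasible direction, so there is no improving ray and the minimum is attained at a vertex.

The binding constraints are x1 = 0 and -10x1 - 2x2 = -24.
Solving simultaneously gives x1 = 0, x2 = 12.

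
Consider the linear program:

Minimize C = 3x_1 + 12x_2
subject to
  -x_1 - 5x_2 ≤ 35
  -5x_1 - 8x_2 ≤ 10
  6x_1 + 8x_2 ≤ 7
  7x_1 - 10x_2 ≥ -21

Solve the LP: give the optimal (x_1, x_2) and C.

Extreme points and C = 3x_1 + 12x_2:
  (230/17, -165/17) → C = -1290/17
  (315/22, -217/22) → C = -1659/22
  (-134/53, 35/106) → C = -192/53
  (-49/58, 175/116) → C = 903/58

At the optimal vertex, -x_1 - 5x_2 = 35 and -5x_1 - 8x_2 = 10.
Solving simultaneously gives x_1 = 230/17, x_2 = -165/17.

x_1 = 230/17, x_2 = -165/17, minimum C = -1290/17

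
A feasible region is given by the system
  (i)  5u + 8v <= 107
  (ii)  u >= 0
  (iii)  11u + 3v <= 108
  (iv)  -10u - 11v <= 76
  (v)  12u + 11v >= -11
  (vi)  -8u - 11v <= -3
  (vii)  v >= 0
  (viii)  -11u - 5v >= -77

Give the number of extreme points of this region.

Intersecting each pair of boundary lines and keeping only the points that satisfy every inequality leaves:
  (0, 107/8)
  (9/7, 88/7)
  (0, 3/11)
  (3/8, 0)
  (7, 0)

5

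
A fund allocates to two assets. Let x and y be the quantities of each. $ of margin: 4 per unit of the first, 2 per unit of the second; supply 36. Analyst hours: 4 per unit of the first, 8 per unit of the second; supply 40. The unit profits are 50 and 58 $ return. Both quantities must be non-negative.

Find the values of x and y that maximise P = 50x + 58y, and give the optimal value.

x = 26/3, y = 2/3, maximum P = 472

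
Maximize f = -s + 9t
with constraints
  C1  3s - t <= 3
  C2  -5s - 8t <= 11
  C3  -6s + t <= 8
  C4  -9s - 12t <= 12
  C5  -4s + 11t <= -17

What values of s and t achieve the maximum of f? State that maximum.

Feasible corners and f = -s + 9t:
  (8/15, -7/5) → f = -197/15
  (16/29, -39/29) → f = -367/29
  (24/49, -67/49) → f = -627/49

s = 16/29, t = -39/29, maximum f = -367/29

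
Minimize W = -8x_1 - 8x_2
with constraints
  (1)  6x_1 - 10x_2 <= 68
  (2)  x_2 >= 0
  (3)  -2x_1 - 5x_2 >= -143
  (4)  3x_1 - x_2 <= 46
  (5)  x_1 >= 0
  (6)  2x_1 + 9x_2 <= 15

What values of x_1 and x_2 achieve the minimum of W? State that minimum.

x_1 = 15/2, x_2 = 0, minimum W = -60

Corner points and W = -8x_1 - 8x_2:
  (0, 0) → W = 0
  (15/2, 0) → W = -60
  (0, 5/3) → W = -40/3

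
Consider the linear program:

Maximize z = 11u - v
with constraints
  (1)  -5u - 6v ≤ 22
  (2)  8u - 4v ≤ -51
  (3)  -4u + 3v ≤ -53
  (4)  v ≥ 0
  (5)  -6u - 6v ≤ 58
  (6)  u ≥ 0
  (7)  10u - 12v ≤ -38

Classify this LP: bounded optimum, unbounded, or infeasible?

The boundaries 8u - 4v = -51 and u = 0 meet at (0, 51/4), but that point violates -4u + 3v ≤ -53. Every candidate vertex is excluded by some other constraint, so the feasible region is empty.

infeasible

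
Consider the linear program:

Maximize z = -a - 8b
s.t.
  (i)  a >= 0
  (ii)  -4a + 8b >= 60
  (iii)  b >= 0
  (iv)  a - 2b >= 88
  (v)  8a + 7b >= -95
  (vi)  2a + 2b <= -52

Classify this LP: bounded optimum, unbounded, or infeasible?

infeasible

Constraints -4a + 8b ≥ 60 and a - 2b ≥ 88 have parallel boundaries but demand opposite sides — no point can satisfy both, so the region is empty.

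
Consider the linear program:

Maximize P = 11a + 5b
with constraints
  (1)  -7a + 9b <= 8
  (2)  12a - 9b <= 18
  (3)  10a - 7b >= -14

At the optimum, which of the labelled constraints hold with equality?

(1) and (2)

Corner points and P = 11a + 5b:
  (26/5, 74/15) → P = 1228/15
  (-70/41, -18/41) → P = -860/41
  (-42, -58) → P = -752

The maximum is at (26/5, 74/15). Substituting into each constraint, equality holds for (1) and (2); the remaining constraints have slack.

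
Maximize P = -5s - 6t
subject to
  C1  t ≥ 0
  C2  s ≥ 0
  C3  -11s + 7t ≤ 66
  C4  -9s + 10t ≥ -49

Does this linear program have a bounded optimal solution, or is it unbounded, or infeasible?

bounded optimum

Vertices and P = -5s - 6t:
  (0, 0) → P = 0
  (49/9, 0) → P = -245/9
  (0, 66/7) → P = -396/7
The feasible region has finitely many vertices and no improving ray; the maximum is 0 at (0, 0).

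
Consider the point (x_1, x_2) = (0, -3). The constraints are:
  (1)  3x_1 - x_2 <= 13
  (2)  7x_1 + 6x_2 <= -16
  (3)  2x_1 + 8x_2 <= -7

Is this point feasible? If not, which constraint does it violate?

feasible

(1): 3 ≤ 13 ✓
(2): -18 ≤ -16 ✓
(3): -24 ≤ -7 ✓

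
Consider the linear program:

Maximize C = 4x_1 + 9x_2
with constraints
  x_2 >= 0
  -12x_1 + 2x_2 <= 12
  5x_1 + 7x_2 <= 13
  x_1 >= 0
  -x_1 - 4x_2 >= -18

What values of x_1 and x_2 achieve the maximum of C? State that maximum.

x_1 = 0, x_2 = 13/7, maximum C = 117/7

Extreme points and C = 4x_1 + 9x_2:
  (13/5, 0) → C = 52/5
  (0, 0) → C = 0
  (0, 13/7) → C = 117/7

The binding constraints are 5x_1 + 7x_2 = 13 and x_1 = 0.
Solving simultaneously gives x_1 = 0, x_2 = 13/7.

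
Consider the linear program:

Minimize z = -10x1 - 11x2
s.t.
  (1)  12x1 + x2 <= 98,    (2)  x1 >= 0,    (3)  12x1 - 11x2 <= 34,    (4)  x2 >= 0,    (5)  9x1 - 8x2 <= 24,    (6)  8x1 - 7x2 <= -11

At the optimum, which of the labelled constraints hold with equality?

Vertices and z = -10x1 - 11x2:
  (0, 98) → z = -1078
  (675/92, 229/23) → z = -8413/46
  (0, 11/7) → z = -121/7

The minimum is at (0, 98). Substituting into each constraint, equality holds for (1) and (2); the remaining constraints have slack.

(1) and (2)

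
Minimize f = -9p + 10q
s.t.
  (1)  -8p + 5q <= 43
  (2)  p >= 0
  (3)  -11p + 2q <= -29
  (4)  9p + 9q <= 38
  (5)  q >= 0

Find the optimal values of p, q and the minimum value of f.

At the optimal vertex, 9p + 9q = 38 and q = 0.
Solving simultaneously gives p = 38/9, q = 0.

p = 38/9, q = 0, minimum f = -38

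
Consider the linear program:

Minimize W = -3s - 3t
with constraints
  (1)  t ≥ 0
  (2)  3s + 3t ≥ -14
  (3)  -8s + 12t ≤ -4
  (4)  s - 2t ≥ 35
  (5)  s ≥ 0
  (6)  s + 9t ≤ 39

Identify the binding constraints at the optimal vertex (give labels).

(1) and (6)

Extreme points and W = -3s - 3t:
  (35, 0) → W = -105
  (39, 0) → W = -117
  (393/11, 4/11) → W = -1191/11

The minimum is at (39, 0). Substituting into each constraint, equality holds for (1) and (6); the remaining constraints have slack.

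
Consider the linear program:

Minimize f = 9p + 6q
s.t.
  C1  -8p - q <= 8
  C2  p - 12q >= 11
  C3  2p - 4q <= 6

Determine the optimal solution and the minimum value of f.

Extreme points and f = 9p + 6q:
  (-85/97, -96/97) → f = -1341/97
  (-13/17, -32/17) → f = -309/17
  (7/5, -4/5) → f = 39/5

The binding constraints are -8p - q = 8 and 2p - 4q = 6.
Solving simultaneously gives p = -13/17, q = -32/17.

p = -13/17, q = -32/17, minimum f = -309/17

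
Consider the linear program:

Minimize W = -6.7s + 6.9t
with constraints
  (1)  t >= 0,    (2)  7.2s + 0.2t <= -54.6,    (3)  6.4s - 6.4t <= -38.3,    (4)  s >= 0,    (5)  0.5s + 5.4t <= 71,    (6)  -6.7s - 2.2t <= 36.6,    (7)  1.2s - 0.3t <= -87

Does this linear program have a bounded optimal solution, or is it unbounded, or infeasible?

infeasible

The boundaries -6.7s - 2.2t = 36.6 and 1.2s - 0.3t = -87 meet at (-6746/155, 17966/155), but that point violates s ≥ 0. Every candidate vertex is excluded by some other constraint, so the feasible region is empty.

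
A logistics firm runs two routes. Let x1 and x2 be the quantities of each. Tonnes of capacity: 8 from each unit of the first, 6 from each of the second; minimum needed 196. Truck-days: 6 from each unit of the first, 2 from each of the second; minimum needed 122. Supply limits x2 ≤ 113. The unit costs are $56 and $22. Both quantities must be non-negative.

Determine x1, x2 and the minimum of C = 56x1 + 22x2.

Extreme points and C = 56x1 + 22x2:
  (0, 61) → C = 1342
  (0, 113) → C = 2486
  (49/2, 0) → C = 1372
  (17, 10) → C = 1172
The feasible region is unbounded (it extends along (1, 0)), but C strictly increases along every unbounded feasible direction, so there is no improving ray and the minimum is attained at a vertex.

At the optimal vertex, 8x1 + 6x2 = 196 and 6x1 + 2x2 = 122.
Solving simultaneously gives x1 = 17, x2 = 10.

x1 = 17, x2 = 10, minimum C = 1172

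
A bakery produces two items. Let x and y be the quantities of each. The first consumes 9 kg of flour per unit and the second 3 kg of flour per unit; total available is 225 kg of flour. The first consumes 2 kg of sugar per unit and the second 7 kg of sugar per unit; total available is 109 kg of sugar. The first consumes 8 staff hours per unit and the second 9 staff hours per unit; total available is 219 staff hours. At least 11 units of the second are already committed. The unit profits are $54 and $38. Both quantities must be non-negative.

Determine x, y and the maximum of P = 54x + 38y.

Vertices and P = 54x + 38y:
  (0, 109/7) → P = 4142/7
  (0, 11) → P = 418
  (276/19, 217/19) → P = 23150/19
  (15, 11) → P = 1228

The optimum lies where 8x + 9y = 219 and y = 11.
Solving simultaneously gives x = 15, y = 11.

x = 15, y = 11, maximum P = 1228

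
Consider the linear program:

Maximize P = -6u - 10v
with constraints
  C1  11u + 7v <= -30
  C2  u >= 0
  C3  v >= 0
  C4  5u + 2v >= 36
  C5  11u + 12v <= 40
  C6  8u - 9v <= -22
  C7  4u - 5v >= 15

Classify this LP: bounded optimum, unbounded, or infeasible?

The boundaries 8u - 9v = -22 and 4u - 5v = 15 meet at (-245/4, -52), but that point violates u ≥ 0. Every candidate vertex is excluded by some other constraint, so the feasible region is empty.

infeasible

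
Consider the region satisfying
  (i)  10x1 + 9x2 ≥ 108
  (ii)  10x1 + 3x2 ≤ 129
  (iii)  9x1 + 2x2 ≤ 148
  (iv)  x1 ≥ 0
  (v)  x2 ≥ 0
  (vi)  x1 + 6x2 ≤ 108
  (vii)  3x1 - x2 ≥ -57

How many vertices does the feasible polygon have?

Pairwise boundary intersections that survive every other constraint:
  (0, 12)
  (54/5, 0)
  (129/10, 0)
  (150/19, 317/19)
  (0, 18)

5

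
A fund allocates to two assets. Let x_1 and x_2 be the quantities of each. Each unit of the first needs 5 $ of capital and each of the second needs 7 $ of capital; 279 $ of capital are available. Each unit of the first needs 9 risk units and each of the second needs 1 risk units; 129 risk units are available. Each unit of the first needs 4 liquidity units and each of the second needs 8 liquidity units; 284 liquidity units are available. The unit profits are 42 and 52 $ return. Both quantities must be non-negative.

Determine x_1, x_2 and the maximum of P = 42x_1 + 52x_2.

Extreme points and P = 42x_1 + 52x_2:
  (0, 0) → P = 0
  (0, 71/2) → P = 1846
  (43/3, 0) → P = 602
  (11, 30) → P = 2022

The optimum lies where 9x_1 + x_2 = 129 and 4x_1 + 8x_2 = 284.
Solving simultaneously gives x_1 = 11, x_2 = 30.

x_1 = 11, x_2 = 30, maximum P = 2022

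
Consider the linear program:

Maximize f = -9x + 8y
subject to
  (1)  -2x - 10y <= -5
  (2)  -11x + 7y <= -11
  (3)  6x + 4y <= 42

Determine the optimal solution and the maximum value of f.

x = 169/43, y = 198/43, maximum f = 63/43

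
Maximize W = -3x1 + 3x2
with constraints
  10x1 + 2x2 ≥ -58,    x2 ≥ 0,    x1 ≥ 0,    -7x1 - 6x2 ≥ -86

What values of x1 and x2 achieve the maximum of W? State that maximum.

x1 = 0, x2 = 43/3, maximum W = 43

Feasible corners and W = -3x1 + 3x2:
  (0, 0) → W = 0
  (86/7, 0) → W = -258/7
  (0, 43/3) → W = 43

The binding constraints are x1 = 0 and -7x1 - 6x2 = -86.
Solving simultaneously gives x1 = 0, x2 = 43/3.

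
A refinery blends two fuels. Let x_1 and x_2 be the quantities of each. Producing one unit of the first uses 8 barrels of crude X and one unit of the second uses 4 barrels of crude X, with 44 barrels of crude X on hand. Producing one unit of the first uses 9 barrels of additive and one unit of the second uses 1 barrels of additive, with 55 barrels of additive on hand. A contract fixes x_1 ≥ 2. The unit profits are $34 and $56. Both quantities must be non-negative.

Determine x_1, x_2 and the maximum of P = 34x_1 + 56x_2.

x_1 = 2, x_2 = 7, maximum P = 460

Extreme points and P = 34x_1 + 56x_2:
  (11/2, 0) → P = 187
  (2, 0) → P = 68
  (2, 7) → P = 460

At the optimal vertex, 8x_1 + 4x_2 = 44 and x_1 = 2.
Solving simultaneously gives x_1 = 2, x_2 = 7.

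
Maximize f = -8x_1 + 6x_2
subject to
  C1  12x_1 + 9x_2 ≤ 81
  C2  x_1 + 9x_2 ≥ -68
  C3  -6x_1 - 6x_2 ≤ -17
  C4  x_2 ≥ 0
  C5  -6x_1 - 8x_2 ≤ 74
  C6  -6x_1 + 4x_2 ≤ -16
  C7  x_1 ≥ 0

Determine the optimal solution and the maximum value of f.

Feasible corners and f = -8x_1 + 6x_2:
  (27/4, 0) → f = -54
  (78/17, 49/17) → f = -330/17
  (17/6, 0) → f = -68/3
  (41/15, 1/10) → f = -319/15

x_1 = 78/17, x_2 = 49/17, maximum f = -330/17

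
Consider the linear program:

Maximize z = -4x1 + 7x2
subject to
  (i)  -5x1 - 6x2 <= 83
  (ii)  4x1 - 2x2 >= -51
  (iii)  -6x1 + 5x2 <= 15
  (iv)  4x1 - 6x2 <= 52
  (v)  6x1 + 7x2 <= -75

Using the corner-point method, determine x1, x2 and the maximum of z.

x1 = -20/3, x2 = -5, maximum z = -25/3

Corner points and z = -4x1 + 7x2:
  (-505/61, -423/61) → z = -941/61
  (-31/9, -296/27) → z = -1700/27
  (-20/3, -5) → z = -25/3
  (-43/32, -153/16) → z = -985/16

The binding constraints are -6x1 + 5x2 = 15 and 6x1 + 7x2 = -75.
Solving simultaneously gives x1 = -20/3, x2 = -5.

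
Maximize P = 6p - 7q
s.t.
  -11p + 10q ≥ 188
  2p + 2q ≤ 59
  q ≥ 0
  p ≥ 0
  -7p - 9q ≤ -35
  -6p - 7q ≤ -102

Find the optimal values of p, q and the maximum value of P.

Feasible corners and P = 6p - 7q:
  (107/21, 1025/42) → P = -5891/42
  (0, 94/5) → P = -658/5
  (0, 59/2) → P = -413/2

The optimum lies where -11p + 10q = 188 and p = 0.
Solving simultaneously gives p = 0, q = 94/5.

p = 0, q = 94/5, maximum P = -658/5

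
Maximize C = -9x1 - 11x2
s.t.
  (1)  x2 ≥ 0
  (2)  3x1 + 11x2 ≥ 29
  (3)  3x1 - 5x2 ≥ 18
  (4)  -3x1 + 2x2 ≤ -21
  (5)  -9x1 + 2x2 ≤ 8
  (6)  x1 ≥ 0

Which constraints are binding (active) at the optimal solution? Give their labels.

(2) and (4)

Corner points and C = -9x1 - 11x2:
  (29/3, 0) → C = -87
  (289/39, 8/13) → C = -955/13
  (23/3, 1) → C = -80
The feasible region is unbounded (it extends along (5, 3), (1, 0)), but C strictly decreases along every unbounded feasible direction, so there is no improving ray and the maximum is attained at a vertex.

The maximum is at (289/39, 8/13). Substituting into each constraint, equality holds for (2) and (4); the remaining constraints have slack.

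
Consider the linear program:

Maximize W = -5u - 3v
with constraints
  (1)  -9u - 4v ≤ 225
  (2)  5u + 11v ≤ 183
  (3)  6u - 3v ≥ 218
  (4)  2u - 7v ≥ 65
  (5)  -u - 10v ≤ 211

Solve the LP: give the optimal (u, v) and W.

u = 221/9, v = -212/9, maximum W = -469/9

Vertices and W = -5u - 3v:
  (2947/81, 8/81) → W = -14759/81
  (4151/39, -1238/39) → W = -17041/39
  (221/9, -212/9) → W = -469/9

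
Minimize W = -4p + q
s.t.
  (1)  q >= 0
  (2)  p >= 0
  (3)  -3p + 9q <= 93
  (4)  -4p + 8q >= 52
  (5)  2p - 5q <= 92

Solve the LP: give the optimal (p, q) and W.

Vertices and W = -4p + q:
  (0, 31/3) → W = 31/3
  (0, 13/2) → W = 13/2
  (23, 18) → W = -74

At the optimal vertex, -3p + 9q = 93 and -4p + 8q = 52.
Solving simultaneously gives p = 23, q = 18.

p = 23, q = 18, minimum W = -74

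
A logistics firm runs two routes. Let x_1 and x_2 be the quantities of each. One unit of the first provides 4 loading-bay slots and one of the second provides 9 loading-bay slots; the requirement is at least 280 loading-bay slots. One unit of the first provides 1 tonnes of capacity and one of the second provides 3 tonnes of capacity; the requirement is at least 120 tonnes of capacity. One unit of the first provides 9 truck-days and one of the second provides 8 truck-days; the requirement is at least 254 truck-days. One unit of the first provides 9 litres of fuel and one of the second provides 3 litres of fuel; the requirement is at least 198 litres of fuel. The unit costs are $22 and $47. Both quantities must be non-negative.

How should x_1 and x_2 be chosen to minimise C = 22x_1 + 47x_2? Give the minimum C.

x_1 = 39/4, x_2 = 147/4, minimum C = 7767/4

Feasible corners and C = 22x_1 + 47x_2:
  (0, 66) → C = 3102
  (120, 0) → C = 2640
  (39/4, 147/4) → C = 7767/4
The feasible region is unbounded (it extends along (0, 1), (1, 0)), but C strictly increases along every unbounded feasible direction, so there is no improving ray and the minimum is attained at a vertex.

The binding constraints are x_1 + 3x_2 = 120 and 9x_1 + 3x_2 = 198.
Solving simultaneously gives x_1 = 39/4, x_2 = 147/4.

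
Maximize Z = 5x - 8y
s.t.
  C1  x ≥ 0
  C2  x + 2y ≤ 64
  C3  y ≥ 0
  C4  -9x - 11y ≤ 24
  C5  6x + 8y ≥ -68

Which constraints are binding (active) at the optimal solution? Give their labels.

C2 and C3

Corner points and Z = 5x - 8y:
  (0, 32) → Z = -256
  (0, 0) → Z = 0
  (64, 0) → Z = 320

The maximum is at (64, 0). Substituting into each constraint, equality holds for C2 and C3; the remaining constraints have slack.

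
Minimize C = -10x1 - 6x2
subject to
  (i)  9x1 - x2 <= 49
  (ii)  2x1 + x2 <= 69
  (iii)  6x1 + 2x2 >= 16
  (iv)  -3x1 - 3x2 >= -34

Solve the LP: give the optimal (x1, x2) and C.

Extreme points and C = -10x1 - 6x2:
  (19/4, -25/4) → C = -10
  (181/30, 53/10) → C = -1382/15
  (-5/3, 13) → C = -184/3

At the optimal vertex, 9x1 - x2 = 49 and -3x1 - 3x2 = -34.
Solving simultaneously gives x1 = 181/30, x2 = 53/10.

x1 = 181/30, x2 = 53/10, minimum C = -1382/15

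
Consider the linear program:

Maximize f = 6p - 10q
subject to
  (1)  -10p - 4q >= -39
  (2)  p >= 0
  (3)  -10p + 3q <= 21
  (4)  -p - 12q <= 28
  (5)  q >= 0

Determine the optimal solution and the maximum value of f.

Extreme points and f = 6p - 10q:
  (33/70, 60/7) → f = -2901/35
  (39/10, 0) → f = 117/5
  (0, 7) → f = -70
  (0, 0) → f = 0

The binding constraints are -10p - 4q = -39 and q = 0.
Solving simultaneously gives p = 39/10, q = 0.

p = 39/10, q = 0, maximum f = 117/5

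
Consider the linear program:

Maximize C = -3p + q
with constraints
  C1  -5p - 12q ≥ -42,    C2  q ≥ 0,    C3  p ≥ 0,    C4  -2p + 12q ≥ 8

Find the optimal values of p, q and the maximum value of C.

p = 0, q = 7/2, maximum C = 7/2

Extreme points and C = -3p + q:
  (0, 7/2) → C = 7/2
  (34/7, 31/21) → C = -275/21
  (0, 2/3) → C = 2/3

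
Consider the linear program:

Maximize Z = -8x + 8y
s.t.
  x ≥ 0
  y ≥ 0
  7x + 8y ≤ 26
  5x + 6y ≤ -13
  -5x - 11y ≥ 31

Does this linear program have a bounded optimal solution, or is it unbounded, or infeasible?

The boundaries x = 0 and -5x - 11y = 31 meet at (0, -31/11), but that point violates y ≥ 0. Every candidate vertex is excluded by some other constraint, so the feasible region is empty.

infeasible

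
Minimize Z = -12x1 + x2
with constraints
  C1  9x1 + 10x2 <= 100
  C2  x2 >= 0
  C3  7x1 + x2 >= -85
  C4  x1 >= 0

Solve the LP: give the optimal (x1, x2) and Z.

Extreme points and Z = -12x1 + x2:
  (100/9, 0) → Z = -400/3
  (0, 10) → Z = 10
  (0, 0) → Z = 0

The binding constraints are 9x1 + 10x2 = 100 and x2 = 0.
Solving simultaneously gives x1 = 100/9, x2 = 0.

x1 = 100/9, x2 = 0, minimum Z = -400/3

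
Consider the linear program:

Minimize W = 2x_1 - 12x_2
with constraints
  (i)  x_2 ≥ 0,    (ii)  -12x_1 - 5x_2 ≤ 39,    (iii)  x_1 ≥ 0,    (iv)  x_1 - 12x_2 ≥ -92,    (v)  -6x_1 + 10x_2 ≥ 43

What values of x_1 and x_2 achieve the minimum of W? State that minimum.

x_1 = 0, x_2 = 23/3, minimum W = -92

The binding constraints are x_1 = 0 and x_1 - 12x_2 = -92.
Solving simultaneously gives x_1 = 0, x_2 = 23/3.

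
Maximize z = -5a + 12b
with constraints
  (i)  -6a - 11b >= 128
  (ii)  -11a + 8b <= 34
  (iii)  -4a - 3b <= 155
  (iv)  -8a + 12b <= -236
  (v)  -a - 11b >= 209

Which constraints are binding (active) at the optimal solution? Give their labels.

(iv) and (v)

Extreme points and z = -5a + 12b:
  (81/5, -1126/55) → z = -17967/55
  (-16, -91/3) → z = -284
  (22/25, -477/25) → z = -5834/25
The feasible region is unbounded (it extends along (11, -6), (3, -4)), but z strictly decreases along every unbounded feasible direction, so there is no improving ray and the maximum is attained at a vertex.

The maximum is at (22/25, -477/25). Substituting into each constraint, equality holds for (iv) and (v); the remaining constraints have slack.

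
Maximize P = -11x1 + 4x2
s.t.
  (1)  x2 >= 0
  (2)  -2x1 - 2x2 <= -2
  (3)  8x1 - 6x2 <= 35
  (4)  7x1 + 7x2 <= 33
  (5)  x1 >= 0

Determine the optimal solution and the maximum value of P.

Extreme points and P = -11x1 + 4x2:
  (1, 0) → P = -11
  (35/8, 0) → P = -385/8
  (0, 1) → P = 4
  (443/98, 19/98) → P = -4797/98
  (0, 33/7) → P = 132/7

The binding constraints are 7x1 + 7x2 = 33 and x1 = 0.
Solving simultaneously gives x1 = 0, x2 = 33/7.

x1 = 0, x2 = 33/7, maximum P = 132/7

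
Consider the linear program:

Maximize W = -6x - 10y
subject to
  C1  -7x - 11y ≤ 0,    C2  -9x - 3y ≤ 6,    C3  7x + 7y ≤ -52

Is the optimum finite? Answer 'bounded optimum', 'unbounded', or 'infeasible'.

infeasible

The boundaries -7x - 11y = 0 and -9x - 3y = 6 meet at (-11/13, 7/13), but that point violates 7x + 7y ≤ -52. Every candidate vertex is excluded by some other constraint, so the feasible region is empty.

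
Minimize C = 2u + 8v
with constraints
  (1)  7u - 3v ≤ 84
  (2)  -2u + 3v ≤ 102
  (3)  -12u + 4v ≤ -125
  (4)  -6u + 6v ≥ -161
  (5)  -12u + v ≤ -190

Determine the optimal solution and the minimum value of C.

u = 486/29, v = 322/29, minimum C = 3548/29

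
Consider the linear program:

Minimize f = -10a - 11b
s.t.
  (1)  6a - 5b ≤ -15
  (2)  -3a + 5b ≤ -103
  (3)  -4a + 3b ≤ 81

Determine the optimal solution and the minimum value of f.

a = -118/3, b = -221/5, minimum f = 13193/15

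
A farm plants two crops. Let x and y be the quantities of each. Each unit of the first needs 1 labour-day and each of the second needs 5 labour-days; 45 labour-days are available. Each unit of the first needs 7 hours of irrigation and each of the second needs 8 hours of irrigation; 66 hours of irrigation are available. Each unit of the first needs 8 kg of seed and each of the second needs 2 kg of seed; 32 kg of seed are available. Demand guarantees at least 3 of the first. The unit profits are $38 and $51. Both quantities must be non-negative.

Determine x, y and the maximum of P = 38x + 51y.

Extreme points and P = 38x + 51y:
  (4, 0) → P = 152
  (3, 0) → P = 114
  (3, 4) → P = 318

At the optimal vertex, 8x + 2y = 32 and x = 3.
Solving simultaneously gives x = 3, y = 4.

x = 3, y = 4, maximum P = 318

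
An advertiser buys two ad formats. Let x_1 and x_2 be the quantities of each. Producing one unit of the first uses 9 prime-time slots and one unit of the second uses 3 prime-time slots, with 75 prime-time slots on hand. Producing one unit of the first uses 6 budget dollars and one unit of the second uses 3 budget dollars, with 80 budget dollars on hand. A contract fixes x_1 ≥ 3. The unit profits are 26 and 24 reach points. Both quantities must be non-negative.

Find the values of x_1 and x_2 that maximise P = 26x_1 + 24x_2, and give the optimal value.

Feasible corners and P = 26x_1 + 24x_2:
  (25/3, 0) → P = 650/3
  (3, 0) → P = 78
  (3, 16) → P = 462

The optimum lies where 9x_1 + 3x_2 = 75 and x_1 = 3.
Solving simultaneously gives x_1 = 3, x_2 = 16.

x_1 = 3, x_2 = 16, maximum P = 462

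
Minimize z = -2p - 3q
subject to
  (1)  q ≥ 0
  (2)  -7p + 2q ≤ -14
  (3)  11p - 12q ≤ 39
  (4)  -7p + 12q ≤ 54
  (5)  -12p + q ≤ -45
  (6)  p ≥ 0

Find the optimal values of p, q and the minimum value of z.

Feasible corners and z = -2p - 3q:
  (93/4, 289/16) → z = -1611/16
  (501/133, 27/133) → z = -57/7
  (594/137, 963/137) → z = -4077/137

The binding constraints are 11p - 12q = 39 and -7p + 12q = 54.
Solving simultaneously gives p = 93/4, q = 289/16.

p = 93/4, q = 289/16, minimum z = -1611/16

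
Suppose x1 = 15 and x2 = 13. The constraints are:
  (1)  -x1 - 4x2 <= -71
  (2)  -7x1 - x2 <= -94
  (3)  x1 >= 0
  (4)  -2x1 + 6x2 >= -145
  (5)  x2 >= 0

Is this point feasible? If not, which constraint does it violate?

Constraint (1): -x1 - 4x2 = -67, which is not ≤ -71. All other constraints are satisfied.

not feasible — violates (1)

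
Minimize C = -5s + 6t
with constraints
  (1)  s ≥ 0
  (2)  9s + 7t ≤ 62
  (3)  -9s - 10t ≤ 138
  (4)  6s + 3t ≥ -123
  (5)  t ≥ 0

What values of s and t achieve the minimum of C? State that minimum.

s = 62/9, t = 0, minimum C = -310/9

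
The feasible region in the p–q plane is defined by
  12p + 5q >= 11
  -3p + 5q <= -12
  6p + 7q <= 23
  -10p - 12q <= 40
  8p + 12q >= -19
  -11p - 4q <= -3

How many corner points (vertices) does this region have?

Of the 15 pairwise boundary intersections, those satisfying every inequality are:
  (23/15, -37/25)
  (227/104, -79/26)
  (199/51, -1/17)
  (409/16, -149/8)

4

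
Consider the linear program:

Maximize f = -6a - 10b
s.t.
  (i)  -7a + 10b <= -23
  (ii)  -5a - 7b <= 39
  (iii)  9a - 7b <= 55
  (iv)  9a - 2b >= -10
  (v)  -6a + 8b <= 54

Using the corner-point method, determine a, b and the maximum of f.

Extreme points and f = -6a - 10b:
  (389/41, 178/41) → f = -4114/41
  (-73/38, -277/76) → f = 1823/38
  (8/7, -313/49) → f = 2794/49
  (-148/73, -301/73) → f = 3898/73

a = 8/7, b = -313/49, maximum f = 2794/49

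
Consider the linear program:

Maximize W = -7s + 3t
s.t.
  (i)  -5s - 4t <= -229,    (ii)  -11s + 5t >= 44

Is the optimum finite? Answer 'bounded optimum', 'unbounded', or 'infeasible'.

From the feasible point (323/23, 913/23), moving in the direction (-4, 5) keeps every constraint satisfied while W increases without bound.

unbounded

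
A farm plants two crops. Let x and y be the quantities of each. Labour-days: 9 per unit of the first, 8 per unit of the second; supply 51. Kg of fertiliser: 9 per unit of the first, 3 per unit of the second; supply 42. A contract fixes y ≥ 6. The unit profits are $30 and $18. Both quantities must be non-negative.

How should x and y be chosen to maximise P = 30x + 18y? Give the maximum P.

x = 1/3, y = 6, maximum P = 118

Corner points and P = 30x + 18y:
  (0, 51/8) → P = 459/4
  (0, 6) → P = 108
  (1/3, 6) → P = 118

The optimum lies where 9x + 8y = 51 and y = 6.
Solving simultaneously gives x = 1/3, y = 6.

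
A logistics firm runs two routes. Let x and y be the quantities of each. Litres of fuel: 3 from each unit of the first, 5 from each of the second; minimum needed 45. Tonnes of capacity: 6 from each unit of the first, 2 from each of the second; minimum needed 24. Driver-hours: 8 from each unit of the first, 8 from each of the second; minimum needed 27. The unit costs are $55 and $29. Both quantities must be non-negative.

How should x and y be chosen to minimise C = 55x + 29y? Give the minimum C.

Extreme points and C = 55x + 29y:
  (0, 12) → C = 348
  (15, 0) → C = 825
  (5/4, 33/4) → C = 308
The feasible region is unbounded (it extends along (0, 1), (1, 0)), but C strictly increases along every unbounded feasible direction, so there is no improving ray and the minimum is attained at a vertex.

The binding constraints are 3x + 5y = 45 and 6x + 2y = 24.
Solving simultaneously gives x = 5/4, y = 33/4.

x = 5/4, y = 33/4, minimum C = 308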